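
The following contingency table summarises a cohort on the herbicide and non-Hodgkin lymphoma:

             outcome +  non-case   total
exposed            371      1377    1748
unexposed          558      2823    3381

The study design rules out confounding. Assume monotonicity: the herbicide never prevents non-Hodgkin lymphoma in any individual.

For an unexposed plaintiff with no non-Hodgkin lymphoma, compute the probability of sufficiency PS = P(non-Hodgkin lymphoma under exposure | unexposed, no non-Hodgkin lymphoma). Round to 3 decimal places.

PS ≈ 0.057

p₁ = P(outcome | exposed) = 371/1748 = 0.21224
p₀ = P(outcome | unexposed) = 558/3381 = 0.16504
Under exogeneity and monotonicity, PS = (p₁ − p₀)/(1 − p₀).
PS = (0.21224 − 0.16504) / 0.83496 ≈ 0.0565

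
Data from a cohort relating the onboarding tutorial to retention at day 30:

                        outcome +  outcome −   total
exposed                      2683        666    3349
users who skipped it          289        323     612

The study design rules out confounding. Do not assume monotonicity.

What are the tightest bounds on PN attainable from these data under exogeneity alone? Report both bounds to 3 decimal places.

0.411 ≤ PN ≤ 0.659

p₁ = P(outcome | exposed) = 2683/3349 = 0.80113
p₀ = P(outcome | unexposed) = 289/612 = 0.47222
Under exogeneity alone the bounds on PN are max{0,(p₁−p₀)/p₁} ≤ PN ≤ min{1,(1−p₀)/p₁}.
  lower = (p₁ − p₀)/p₁ = 0.32891 / 0.80113 ≈ 0.4106
  upper = min{1, (1 − p₀)/p₁} = 0.52778 / 0.80113 ≈ 0.6588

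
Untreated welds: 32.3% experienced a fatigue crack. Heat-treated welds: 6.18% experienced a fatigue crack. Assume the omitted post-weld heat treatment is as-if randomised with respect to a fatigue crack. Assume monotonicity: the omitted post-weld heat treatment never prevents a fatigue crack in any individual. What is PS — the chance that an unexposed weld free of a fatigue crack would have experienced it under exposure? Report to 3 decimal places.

p₁ = 0.323, p₀ = 0.0618.
Under exogeneity and monotonicity, PS = (p₁ − p₀) / (1 − p₀).
PS = (0.323 − 0.0618) / (1 − 0.0618) = 0.2612 / 0.9382 ≈ 0.2784

PS ≈ 0.278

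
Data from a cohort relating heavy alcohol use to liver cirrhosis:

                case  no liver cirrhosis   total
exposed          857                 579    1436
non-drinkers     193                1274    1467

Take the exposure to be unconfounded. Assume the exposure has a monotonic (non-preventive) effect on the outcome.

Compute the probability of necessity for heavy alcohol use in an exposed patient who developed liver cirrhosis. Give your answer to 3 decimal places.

p₁ = P(outcome | exposed) = 857/1436 = 0.5968
p₀ = P(outcome | unexposed) = 193/1467 = 0.13156
Under exogeneity and monotonicity, PN = (p₁ − p₀)/p₁.
PN = (0.5968 − 0.13156) / 0.5968 ≈ 0.7796

PN ≈ 0.780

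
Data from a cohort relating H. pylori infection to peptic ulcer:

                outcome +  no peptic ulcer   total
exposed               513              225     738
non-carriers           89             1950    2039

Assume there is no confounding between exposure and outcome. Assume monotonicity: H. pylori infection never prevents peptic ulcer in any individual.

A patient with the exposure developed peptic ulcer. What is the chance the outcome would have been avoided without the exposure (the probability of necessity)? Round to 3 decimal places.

p₁ = P(outcome | exposed) = 513/738 = 0.69512
p₀ = P(outcome | unexposed) = 89/2039 = 0.043649
Under exogeneity and monotonicity, PN = (p₁ − p₀)/p₁.
PN = (0.69512 − 0.043649) / 0.69512 ≈ 0.9372

PN ≈ 0.937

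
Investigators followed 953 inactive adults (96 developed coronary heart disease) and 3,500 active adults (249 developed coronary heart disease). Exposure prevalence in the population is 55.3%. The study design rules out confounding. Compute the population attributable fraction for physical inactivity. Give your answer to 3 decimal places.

PAF ≈ 0.187

p₁ = P(outcome | exposed) = 96/953 = 0.10073
p₀ = P(outcome | unexposed) = 249/3500 = 0.071143
Overall risk P(Y=1) = π·p₁ + (1−π)·p₀ = 0.553×0.10073 + 0.447×0.071143 = 0.087507.
Under exogeneity, PAF = [P(Y=1) − p₀] / P(Y=1).
PAF = (0.087507 − 0.071143) / 0.087507 ≈ 0.1870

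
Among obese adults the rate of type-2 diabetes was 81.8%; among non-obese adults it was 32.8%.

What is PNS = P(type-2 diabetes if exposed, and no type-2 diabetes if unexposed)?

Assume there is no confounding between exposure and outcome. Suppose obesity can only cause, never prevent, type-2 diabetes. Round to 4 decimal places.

PNS ≈ 0.4900

p₁ = 0.818, p₀ = 0.328.
Under exogeneity and monotonicity, PNS = p₁ − p₀.
PNS = 0.818 − 0.328 = 0.49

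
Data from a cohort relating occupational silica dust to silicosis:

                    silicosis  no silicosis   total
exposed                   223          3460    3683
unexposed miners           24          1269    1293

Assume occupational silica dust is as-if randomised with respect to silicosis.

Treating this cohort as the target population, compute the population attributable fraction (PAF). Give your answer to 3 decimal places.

PAF ≈ 0.626

p₁ = P(outcome | exposed) = 223/3683 = 0.060548
p₀ = P(outcome | unexposed) = 24/1293 = 0.018561
Exposure prevalence π = 3683/4976 = 0.74015; overall risk P(Y=1) = 0.049638.
Under exogeneity, PAF = [P(Y=1) − p₀]/P(Y=1).
PAF = (0.049638 − 0.018561) / 0.049638 ≈ 0.6261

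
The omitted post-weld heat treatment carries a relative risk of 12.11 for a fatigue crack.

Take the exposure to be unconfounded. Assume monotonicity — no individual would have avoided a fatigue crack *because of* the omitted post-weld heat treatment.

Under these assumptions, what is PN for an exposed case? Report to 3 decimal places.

Under exogeneity and monotonicity, PN = (RR − 1) / RR = 1 − 1/RR.
PN = (12.11 − 1) / 12.11 = 11.11 / 12.11 ≈ 0.9174

PN ≈ 0.917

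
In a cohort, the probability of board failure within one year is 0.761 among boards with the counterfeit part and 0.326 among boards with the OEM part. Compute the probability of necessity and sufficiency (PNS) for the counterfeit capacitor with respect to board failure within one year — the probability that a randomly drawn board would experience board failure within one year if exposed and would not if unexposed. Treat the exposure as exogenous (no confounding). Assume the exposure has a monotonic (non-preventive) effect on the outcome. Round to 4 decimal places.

Let p₁ = 0.761, p₀ = 0.326.
Under exogeneity and monotonicity, PNS = p₁ − p₀.
PNS = 0.761 − 0.326 = 0.435

PNS ≈ 0.4350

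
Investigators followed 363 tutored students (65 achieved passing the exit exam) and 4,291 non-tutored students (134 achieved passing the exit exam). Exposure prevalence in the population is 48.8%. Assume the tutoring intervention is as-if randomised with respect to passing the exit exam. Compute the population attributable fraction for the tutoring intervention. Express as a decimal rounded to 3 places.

PAF ≈ 0.698

p₁ = P(outcome | exposed) = 65/363 = 0.17906
p₀ = P(outcome | unexposed) = 134/4291 = 0.031228
Overall risk P(Y=1) = π·p₁ + (1−π)·p₀ = 0.488×0.17906 + 0.512×0.031228 = 0.10337.
Under exogeneity, PAF = [P(Y=1) − p₀] / P(Y=1).
PAF = (0.10337 − 0.031228) / 0.10337 ≈ 0.6979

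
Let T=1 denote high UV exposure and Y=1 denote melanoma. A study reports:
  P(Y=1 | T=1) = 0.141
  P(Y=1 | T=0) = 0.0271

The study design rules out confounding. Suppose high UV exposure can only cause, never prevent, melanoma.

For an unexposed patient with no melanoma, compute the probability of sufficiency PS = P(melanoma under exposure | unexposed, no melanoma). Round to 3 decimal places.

Let p₁ = 0.141, p₀ = 0.0271.
Under exogeneity and monotonicity, PS = (p₁ − p₀) / (1 − p₀).
PS = (0.141 − 0.0271) / (1 − 0.0271) = 0.1139 / 0.9729 ≈ 0.1171

PS ≈ 0.117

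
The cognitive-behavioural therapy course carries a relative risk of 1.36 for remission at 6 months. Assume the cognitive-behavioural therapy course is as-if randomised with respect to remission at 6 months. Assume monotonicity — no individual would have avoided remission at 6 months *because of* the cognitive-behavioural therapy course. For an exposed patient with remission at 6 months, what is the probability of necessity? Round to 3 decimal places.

Under exogeneity and monotonicity, PN = (RR − 1) / RR = 1 − 1/RR.
PN = (1.36 − 1) / 1.36 = 0.36 / 1.36 ≈ 0.2647

PN ≈ 0.265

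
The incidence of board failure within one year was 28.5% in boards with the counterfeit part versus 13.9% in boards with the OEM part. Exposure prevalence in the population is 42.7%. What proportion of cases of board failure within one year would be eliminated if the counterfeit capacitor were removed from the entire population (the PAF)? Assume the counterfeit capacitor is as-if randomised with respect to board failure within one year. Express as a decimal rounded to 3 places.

p₁ = 0.285, p₀ = 0.139.
Overall risk P(Y=1) = π·p₁ + (1−π)·p₀ = 0.427×0.285 + 0.573×0.139 = 0.20134.
Under exogeneity, PAF = [P(Y=1) − p₀] / P(Y=1).
PAF = (0.20134 − 0.139) / 0.20134 ≈ 0.3096

PAF ≈ 0.310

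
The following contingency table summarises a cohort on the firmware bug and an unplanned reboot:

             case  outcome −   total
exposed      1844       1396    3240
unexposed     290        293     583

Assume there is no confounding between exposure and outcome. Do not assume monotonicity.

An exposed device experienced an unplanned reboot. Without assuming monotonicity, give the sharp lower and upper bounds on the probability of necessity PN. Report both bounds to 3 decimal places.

p₁ = P(outcome | exposed) = 1844/3240 = 0.56914
p₀ = P(outcome | unexposed) = 290/583 = 0.49743
Under exogeneity alone the bounds on PN are max{0,(p₁−p₀)/p₁} ≤ PN ≤ min{1,(1−p₀)/p₁}.
  lower = (p₁ − p₀)/p₁ = 0.071709 / 0.56914 ≈ 0.1260
  upper = min{1, (1 − p₀)/p₁} = 0.50257 / 0.56914 ≈ 0.8830

0.126 ≤ PN ≤ 0.883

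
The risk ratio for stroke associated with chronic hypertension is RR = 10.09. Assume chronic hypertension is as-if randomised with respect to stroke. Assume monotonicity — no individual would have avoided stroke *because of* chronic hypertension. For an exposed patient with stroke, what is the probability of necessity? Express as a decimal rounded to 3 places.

PN ≈ 0.901

Under exogeneity and monotonicity, PN = (RR − 1) / RR = 1 − 1/RR.
PN = (10.09 − 1) / 10.09 = 9.09 / 10.09 ≈ 0.9009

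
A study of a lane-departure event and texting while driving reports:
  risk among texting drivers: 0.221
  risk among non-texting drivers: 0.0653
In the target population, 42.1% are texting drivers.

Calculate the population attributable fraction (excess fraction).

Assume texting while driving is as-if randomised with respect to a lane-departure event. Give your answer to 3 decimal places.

Let p₁ = 0.221, p₀ = 0.0653.
Overall risk P(Y=1) = π·p₁ + (1−π)·p₀ = 0.421×0.221 + 0.579×0.0653 = 0.13085.
Under exogeneity, PAF = [P(Y=1) − p₀] / P(Y=1).
PAF = (0.13085 − 0.0653) / 0.13085 ≈ 0.5010

PAF ≈ 0.501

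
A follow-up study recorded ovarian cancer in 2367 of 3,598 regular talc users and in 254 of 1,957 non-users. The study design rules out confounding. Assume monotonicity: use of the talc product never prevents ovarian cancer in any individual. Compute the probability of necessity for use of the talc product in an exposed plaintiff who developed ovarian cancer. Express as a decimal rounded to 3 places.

PN ≈ 0.803

p₁ = P(outcome | exposed) = 2367/3598 = 0.65787
p₀ = P(outcome | unexposed) = 254/1957 = 0.12979
Under exogeneity and monotonicity, PN = (p₁ − p₀) / p₁.
PN = (0.65787 − 0.12979) / 0.65787 = 0.52807 / 0.65787 ≈ 0.8027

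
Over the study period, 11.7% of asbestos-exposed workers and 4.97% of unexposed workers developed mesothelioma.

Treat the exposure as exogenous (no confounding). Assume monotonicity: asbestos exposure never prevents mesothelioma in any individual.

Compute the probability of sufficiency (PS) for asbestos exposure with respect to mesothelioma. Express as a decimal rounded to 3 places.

p₁ = 0.117, p₀ = 0.0497.
Under exogeneity and monotonicity, PS = (p₁ − p₀) / (1 − p₀).
PS = (0.117 − 0.0497) / (1 − 0.0497) = 0.0673 / 0.9503 ≈ 0.0708

PS ≈ 0.071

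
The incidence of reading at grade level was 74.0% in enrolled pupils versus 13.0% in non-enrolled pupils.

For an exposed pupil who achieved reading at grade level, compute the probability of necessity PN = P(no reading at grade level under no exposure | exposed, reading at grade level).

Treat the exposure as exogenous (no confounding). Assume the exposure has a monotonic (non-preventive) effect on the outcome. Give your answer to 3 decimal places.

PN ≈ 0.824

p₁ = 0.74, p₀ = 0.13.
Under exogeneity and monotonicity, PN = (p₁ − p₀) / p₁.
PN = (0.74 − 0.13) / 0.74 = 0.61 / 0.74 ≈ 0.8243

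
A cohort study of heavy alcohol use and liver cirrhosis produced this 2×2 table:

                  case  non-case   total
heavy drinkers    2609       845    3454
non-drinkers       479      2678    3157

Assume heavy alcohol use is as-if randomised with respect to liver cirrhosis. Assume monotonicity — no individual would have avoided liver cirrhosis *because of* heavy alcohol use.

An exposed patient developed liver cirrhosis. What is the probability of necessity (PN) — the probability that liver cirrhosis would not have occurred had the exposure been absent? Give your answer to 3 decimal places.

p₁ = P(outcome | exposed) = 2609/3454 = 0.75536
p₀ = P(outcome | unexposed) = 479/3157 = 0.15173
Under exogeneity and monotonicity, PN = (p₁ − p₀)/p₁.
PN = (0.75536 − 0.15173) / 0.75536 ≈ 0.7991

PN ≈ 0.799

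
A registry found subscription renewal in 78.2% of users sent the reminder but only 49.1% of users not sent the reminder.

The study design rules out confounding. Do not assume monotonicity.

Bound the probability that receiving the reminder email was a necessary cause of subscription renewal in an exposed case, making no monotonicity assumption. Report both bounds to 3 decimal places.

0.372 ≤ PN ≤ 0.651

p₁ = 0.782, p₀ = 0.491.
Under exogeneity alone the bounds on PN are max{0,(p₁−p₀)/p₁} ≤ PN ≤ min{1,(1−p₀)/p₁}.
  lower = (p₁ − p₀)/p₁ = 0.291 / 0.782 ≈ 0.3721
  upper = min{1, (1 − p₀)/p₁} = 0.509 / 0.782 ≈ 0.6509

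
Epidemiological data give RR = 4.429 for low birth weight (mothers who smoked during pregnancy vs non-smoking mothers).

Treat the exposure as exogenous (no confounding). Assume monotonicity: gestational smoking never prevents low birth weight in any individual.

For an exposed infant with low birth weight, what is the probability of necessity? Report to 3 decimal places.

PN ≈ 0.774

Under exogeneity and monotonicity, PN = (RR − 1) / RR = 1 − 1/RR.
PN = (4.429 − 1) / 4.429 = 3.429 / 4.429 ≈ 0.7742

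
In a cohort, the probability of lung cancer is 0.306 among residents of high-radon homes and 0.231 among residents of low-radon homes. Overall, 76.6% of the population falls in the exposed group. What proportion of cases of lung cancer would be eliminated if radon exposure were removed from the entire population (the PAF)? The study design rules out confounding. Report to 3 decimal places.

PAF ≈ 0.199

Let p₁ = 0.306, p₀ = 0.231.
Overall risk P(Y=1) = π·p₁ + (1−π)·p₀ = 0.766×0.306 + 0.234×0.231 = 0.28845.
Under exogeneity, PAF = [P(Y=1) − p₀] / P(Y=1).
PAF = (0.28845 − 0.231) / 0.28845 ≈ 0.1992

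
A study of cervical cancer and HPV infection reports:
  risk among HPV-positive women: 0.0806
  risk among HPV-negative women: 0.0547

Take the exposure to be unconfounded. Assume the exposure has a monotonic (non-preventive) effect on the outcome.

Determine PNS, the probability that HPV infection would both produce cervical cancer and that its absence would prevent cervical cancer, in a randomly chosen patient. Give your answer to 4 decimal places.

Let p₁ = 0.0806, p₀ = 0.0547.
Under exogeneity and monotonicity, PNS = p₁ − p₀.
PNS = 0.0806 − 0.0547 = 0.0259

PNS ≈ 0.0259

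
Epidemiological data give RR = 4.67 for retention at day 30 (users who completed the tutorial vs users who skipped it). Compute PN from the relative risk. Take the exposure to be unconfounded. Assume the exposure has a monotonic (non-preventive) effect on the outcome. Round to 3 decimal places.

Under exogeneity and monotonicity, PN = (RR − 1) / RR = 1 − 1/RR.
PN = (4.67 − 1) / 4.67 = 3.67 / 4.67 ≈ 0.7859

PN ≈ 0.786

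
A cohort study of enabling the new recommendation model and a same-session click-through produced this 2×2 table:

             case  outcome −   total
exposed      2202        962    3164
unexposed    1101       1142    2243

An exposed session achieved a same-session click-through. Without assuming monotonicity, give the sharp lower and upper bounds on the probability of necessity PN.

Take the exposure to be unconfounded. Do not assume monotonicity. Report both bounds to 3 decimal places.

p₁ = P(outcome | exposed) = 2202/3164 = 0.69595
p₀ = P(outcome | unexposed) = 1101/2243 = 0.49086
Under exogeneity alone the bounds on PN are max{0,(p₁−p₀)/p₁} ≤ PN ≤ min{1,(1−p₀)/p₁}.
  lower = (p₁ − p₀)/p₁ = 0.20509 / 0.69595 ≈ 0.2947
  upper = min{1, (1 − p₀)/p₁} = 0.50914 / 0.69595 ≈ 0.7316

0.295 ≤ PN ≤ 0.732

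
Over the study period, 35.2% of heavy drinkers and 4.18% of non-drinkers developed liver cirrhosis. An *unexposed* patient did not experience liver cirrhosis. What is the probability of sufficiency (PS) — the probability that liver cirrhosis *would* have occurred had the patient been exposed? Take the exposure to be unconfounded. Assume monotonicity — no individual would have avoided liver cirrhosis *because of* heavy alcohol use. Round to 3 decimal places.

PS ≈ 0.324

p₁ = 0.352, p₀ = 0.0418.
Under exogeneity and monotonicity, PS = (p₁ − p₀) / (1 − p₀).
PS = (0.352 − 0.0418) / (1 − 0.0418) = 0.3102 / 0.9582 ≈ 0.3237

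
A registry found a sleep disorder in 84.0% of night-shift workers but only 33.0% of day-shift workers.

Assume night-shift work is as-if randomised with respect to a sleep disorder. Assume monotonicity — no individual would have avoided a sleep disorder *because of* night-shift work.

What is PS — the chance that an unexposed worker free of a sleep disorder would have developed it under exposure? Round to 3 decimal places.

PS ≈ 0.761

p₁ = 0.84, p₀ = 0.33.
Under exogeneity and monotonicity, PS = (p₁ − p₀) / (1 − p₀).
PS = (0.84 − 0.33) / (1 − 0.33) = 0.51 / 0.67 ≈ 0.7612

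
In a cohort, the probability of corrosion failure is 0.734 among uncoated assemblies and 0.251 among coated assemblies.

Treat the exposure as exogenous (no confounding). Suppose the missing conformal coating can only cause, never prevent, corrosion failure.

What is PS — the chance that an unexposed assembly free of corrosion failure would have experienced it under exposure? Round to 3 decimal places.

PS ≈ 0.645

Let p₁ = 0.734, p₀ = 0.251.
Under exogeneity and monotonicity, PS = (p₁ − p₀) / (1 − p₀).
PS = (0.734 − 0.251) / (1 − 0.251) = 0.483 / 0.749 ≈ 0.6449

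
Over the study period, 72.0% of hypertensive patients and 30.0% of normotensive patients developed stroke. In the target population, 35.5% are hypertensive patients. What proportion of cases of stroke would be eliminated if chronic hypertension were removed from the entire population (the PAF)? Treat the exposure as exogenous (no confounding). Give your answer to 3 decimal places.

PAF ≈ 0.332

p₁ = 0.72, p₀ = 0.3.
Overall risk P(Y=1) = π·p₁ + (1−π)·p₀ = 0.355×0.72 + 0.645×0.3 = 0.4491.
Under exogeneity, PAF = [P(Y=1) − p₀] / P(Y=1).
PAF = (0.4491 − 0.3) / 0.4491 ≈ 0.3320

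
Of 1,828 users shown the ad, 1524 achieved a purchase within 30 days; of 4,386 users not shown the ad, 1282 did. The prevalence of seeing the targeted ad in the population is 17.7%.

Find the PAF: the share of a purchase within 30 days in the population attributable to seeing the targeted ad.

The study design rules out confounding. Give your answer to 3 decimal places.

PAF ≈ 0.247

p₁ = P(outcome | exposed) = 1524/1828 = 0.8337
p₀ = P(outcome | unexposed) = 1282/4386 = 0.29229
Overall risk P(Y=1) = π·p₁ + (1−π)·p₀ = 0.177×0.8337 + 0.823×0.29229 = 0.38812.
Under exogeneity, PAF = [P(Y=1) − p₀] / P(Y=1).
PAF = (0.38812 − 0.29229) / 0.38812 ≈ 0.2469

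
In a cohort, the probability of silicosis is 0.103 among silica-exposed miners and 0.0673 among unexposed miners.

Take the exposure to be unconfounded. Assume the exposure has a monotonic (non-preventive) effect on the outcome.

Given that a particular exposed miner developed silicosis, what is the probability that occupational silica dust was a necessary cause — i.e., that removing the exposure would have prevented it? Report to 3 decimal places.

PN ≈ 0.347

Let p₁ = 0.103, p₀ = 0.0673.
Under exogeneity and monotonicity, PN = (p₁ − p₀) / p₁.
PN = (0.103 − 0.0673) / 0.103 = 0.0357 / 0.103 ≈ 0.3466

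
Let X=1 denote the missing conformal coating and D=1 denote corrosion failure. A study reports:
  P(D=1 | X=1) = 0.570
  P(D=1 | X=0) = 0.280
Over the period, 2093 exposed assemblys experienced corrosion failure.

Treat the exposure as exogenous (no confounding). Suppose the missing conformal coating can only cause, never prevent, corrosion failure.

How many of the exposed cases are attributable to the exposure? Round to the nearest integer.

about 1065 cases

Let p₁ = 0.57, p₀ = 0.28.
PN = (p₁ − p₀)/p₁ = (0.57 − 0.28) / 0.57 ≈ 0.50877.
Attributable cases ≈ PN × (exposed cases) = 0.50877 × 2093 ≈ 1064.86.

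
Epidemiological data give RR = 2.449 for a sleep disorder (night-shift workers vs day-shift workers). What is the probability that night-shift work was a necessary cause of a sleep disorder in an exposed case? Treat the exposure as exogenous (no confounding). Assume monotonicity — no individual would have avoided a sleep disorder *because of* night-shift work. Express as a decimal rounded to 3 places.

PN ≈ 0.592

Under exogeneity and monotonicity, PN = (RR − 1) / RR = 1 − 1/RR.
PN = (2.449 − 1) / 2.449 = 1.449 / 2.449 ≈ 0.5917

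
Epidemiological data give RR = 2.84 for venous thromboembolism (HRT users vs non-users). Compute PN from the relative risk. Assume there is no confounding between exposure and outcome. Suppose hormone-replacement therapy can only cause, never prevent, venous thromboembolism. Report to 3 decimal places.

PN ≈ 0.648

Under exogeneity and monotonicity, PN = (RR − 1) / RR = 1 − 1/RR.
PN = (2.84 − 1) / 2.84 = 1.84 / 2.84 ≈ 0.6479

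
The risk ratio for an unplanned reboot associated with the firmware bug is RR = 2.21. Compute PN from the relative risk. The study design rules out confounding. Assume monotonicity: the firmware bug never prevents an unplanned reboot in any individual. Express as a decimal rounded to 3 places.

PN ≈ 0.548

Under exogeneity and monotonicity, PN = (RR − 1) / RR = 1 − 1/RR.
PN = (2.21 − 1) / 2.21 = 1.21 / 2.21 ≈ 0.5475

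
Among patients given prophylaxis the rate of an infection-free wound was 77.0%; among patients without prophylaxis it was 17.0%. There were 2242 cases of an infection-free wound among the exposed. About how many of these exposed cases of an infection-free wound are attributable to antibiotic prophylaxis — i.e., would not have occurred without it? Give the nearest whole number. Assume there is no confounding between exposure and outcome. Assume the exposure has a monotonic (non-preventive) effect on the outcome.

p₁ = 0.77, p₀ = 0.17.
PN = (p₁ − p₀)/p₁ = (0.77 − 0.17) / 0.77 ≈ 0.77922.
Attributable cases ≈ PN × (exposed cases) = 0.77922 × 2242 ≈ 1747.01.

about 1747 cases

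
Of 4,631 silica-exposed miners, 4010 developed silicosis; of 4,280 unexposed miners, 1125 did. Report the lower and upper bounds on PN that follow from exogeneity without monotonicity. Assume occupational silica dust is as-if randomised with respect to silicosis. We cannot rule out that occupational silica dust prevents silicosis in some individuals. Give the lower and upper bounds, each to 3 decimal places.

p₁ = P(outcome | exposed) = 4010/4631 = 0.8659
p₀ = P(outcome | unexposed) = 1125/4280 = 0.26285
Under exogeneity alone the bounds on PN are max{0,(p₁−p₀)/p₁} ≤ PN ≤ min{1,(1−p₀)/p₁}.
  lower = (p₁ − p₀)/p₁ = 0.60305 / 0.8659 ≈ 0.6964
  upper = min{1, (1 − p₀)/p₁} = 0.73715 / 0.8659 ≈ 0.8513

0.696 ≤ PN ≤ 0.851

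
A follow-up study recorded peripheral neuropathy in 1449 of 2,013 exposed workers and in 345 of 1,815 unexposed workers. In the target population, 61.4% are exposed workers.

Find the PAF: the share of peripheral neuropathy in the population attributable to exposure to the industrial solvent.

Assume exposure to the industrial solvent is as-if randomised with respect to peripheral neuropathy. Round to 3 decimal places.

p₁ = P(outcome | exposed) = 1449/2013 = 0.71982
p₀ = P(outcome | unexposed) = 345/1815 = 0.19008
Overall risk P(Y=1) = π·p₁ + (1−π)·p₀ = 0.614×0.71982 + 0.386×0.19008 = 0.51534.
Under exogeneity, PAF = [P(Y=1) − p₀] / P(Y=1).
PAF = (0.51534 − 0.19008) / 0.51534 ≈ 0.6312

PAF ≈ 0.631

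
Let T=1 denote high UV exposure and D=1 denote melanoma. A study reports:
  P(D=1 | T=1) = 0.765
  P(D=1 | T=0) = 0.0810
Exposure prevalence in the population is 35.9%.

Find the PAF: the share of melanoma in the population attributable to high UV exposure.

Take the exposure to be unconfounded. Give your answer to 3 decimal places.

PAF ≈ 0.752

Let p₁ = 0.765, p₀ = 0.081.
Overall risk P(Y=1) = π·p₁ + (1−π)·p₀ = 0.359×0.765 + 0.641×0.081 = 0.32656.
Under exogeneity, PAF = [P(Y=1) − p₀] / P(Y=1).
PAF = (0.32656 − 0.081) / 0.32656 ≈ 0.7520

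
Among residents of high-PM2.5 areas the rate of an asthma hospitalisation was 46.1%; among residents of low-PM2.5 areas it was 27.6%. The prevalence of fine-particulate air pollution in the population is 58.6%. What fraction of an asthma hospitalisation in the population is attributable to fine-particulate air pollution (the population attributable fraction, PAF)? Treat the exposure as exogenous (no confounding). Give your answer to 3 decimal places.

PAF ≈ 0.282

p₁ = 0.461, p₀ = 0.276.
Overall risk P(Y=1) = π·p₁ + (1−π)·p₀ = 0.586×0.461 + 0.414×0.276 = 0.38441.
Under exogeneity, PAF = [P(Y=1) − p₀] / P(Y=1).
PAF = (0.38441 − 0.276) / 0.38441 ≈ 0.2820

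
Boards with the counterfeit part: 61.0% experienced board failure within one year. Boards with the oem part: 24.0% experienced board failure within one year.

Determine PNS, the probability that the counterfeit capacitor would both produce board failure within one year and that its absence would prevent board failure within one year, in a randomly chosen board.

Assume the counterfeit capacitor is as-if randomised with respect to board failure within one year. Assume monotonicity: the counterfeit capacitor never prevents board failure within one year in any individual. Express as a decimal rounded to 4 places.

PNS ≈ 0.3700

p₁ = 0.61, p₀ = 0.24.
Under exogeneity and monotonicity, PNS = p₁ − p₀.
PNS = 0.61 − 0.24 = 0.37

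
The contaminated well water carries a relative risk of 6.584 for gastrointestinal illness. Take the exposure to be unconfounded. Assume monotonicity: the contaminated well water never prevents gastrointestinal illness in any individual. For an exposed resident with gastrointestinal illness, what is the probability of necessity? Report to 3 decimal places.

PN ≈ 0.848

Under exogeneity and monotonicity, PN = (RR − 1) / RR = 1 − 1/RR.
PN = (6.584 − 1) / 6.584 = 5.584 / 6.584 ≈ 0.8481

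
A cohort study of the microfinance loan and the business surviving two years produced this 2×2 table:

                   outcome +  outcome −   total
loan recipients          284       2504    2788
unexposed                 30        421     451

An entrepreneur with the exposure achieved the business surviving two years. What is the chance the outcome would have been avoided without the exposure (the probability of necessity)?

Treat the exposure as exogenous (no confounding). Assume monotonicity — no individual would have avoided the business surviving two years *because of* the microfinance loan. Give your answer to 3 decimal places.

p₁ = P(outcome | exposed) = 284/2788 = 0.10187
p₀ = P(outcome | unexposed) = 30/451 = 0.066519
Under exogeneity and monotonicity, PN = (p₁ − p₀)/p₁.
PN = (0.10187 − 0.066519) / 0.10187 ≈ 0.3470

PN ≈ 0.347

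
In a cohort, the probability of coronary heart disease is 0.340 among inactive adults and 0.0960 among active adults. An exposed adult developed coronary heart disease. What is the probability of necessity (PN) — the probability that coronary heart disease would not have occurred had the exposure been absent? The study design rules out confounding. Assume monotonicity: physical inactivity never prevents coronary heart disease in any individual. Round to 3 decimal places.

Let p₁ = 0.34, p₀ = 0.096.
Under exogeneity and monotonicity, PN = (p₁ − p₀) / p₁.
PN = (0.34 − 0.096) / 0.34 = 0.244 / 0.34 ≈ 0.7176

PN ≈ 0.718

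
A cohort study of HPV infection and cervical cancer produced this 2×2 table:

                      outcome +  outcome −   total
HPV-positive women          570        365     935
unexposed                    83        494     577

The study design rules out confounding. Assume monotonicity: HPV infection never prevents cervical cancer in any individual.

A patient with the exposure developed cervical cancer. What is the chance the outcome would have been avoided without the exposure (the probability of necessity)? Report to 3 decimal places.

PN ≈ 0.764

p₁ = P(outcome | exposed) = 570/935 = 0.60963
p₀ = P(outcome | unexposed) = 83/577 = 0.14385
Under exogeneity and monotonicity, PN = (p₁ − p₀) / p₁.
PN = (0.60963 − 0.14385) / 0.60963 = 0.46578 / 0.60963 ≈ 0.7640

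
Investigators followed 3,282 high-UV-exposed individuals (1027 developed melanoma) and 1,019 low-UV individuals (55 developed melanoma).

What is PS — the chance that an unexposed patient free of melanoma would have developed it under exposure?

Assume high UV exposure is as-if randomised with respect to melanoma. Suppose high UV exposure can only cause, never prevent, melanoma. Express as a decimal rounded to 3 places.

p₁ = P(outcome | exposed) = 1027/3282 = 0.31292
p₀ = P(outcome | unexposed) = 55/1019 = 0.053974
Under exogeneity and monotonicity, PS = (p₁ − p₀) / (1 − p₀).
PS = (0.31292 − 0.053974) / (1 − 0.053974) = 0.25894 / 0.94603 ≈ 0.2737

PS ≈ 0.274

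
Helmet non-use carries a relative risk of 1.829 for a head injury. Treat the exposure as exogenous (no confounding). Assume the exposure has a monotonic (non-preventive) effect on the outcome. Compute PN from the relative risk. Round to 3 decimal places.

PN ≈ 0.453

Under exogeneity and monotonicity, PN = (RR − 1) / RR = 1 − 1/RR.
PN = (1.829 − 1) / 1.829 = 0.829 / 1.829 ≈ 0.4533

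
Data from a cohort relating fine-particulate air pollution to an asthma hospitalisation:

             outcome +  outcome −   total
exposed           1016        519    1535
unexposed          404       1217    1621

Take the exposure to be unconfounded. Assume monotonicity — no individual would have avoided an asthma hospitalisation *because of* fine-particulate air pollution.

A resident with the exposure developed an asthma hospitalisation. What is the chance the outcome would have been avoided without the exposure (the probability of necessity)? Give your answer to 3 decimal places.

p₁ = P(outcome | exposed) = 1016/1535 = 0.66189
p₀ = P(outcome | unexposed) = 404/1621 = 0.24923
Under exogeneity and monotonicity, PN = (p₁ − p₀)/p₁.
PN = (0.66189 − 0.24923) / 0.66189 ≈ 0.6235

PN ≈ 0.623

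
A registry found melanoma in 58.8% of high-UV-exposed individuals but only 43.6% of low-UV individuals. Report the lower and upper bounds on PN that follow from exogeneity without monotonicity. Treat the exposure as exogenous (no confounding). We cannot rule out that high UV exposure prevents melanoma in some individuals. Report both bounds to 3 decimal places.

0.259 ≤ PN ≤ 0.959

p₁ = 0.588, p₀ = 0.436.
Under exogeneity alone the bounds on PN are max{0,(p₁−p₀)/p₁} ≤ PN ≤ min{1,(1−p₀)/p₁}.
  lower = (p₁ − p₀)/p₁ = 0.152 / 0.588 ≈ 0.2585
  upper = min{1, (1 − p₀)/p₁} = 0.564 / 0.588 ≈ 0.9592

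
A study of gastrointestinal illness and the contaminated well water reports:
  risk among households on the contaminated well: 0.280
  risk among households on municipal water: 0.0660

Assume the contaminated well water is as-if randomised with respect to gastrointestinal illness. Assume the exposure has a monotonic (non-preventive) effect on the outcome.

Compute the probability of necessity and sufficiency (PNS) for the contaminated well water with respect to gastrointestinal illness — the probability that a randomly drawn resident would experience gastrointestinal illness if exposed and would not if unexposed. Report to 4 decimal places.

Let p₁ = 0.28, p₀ = 0.066.
Under exogeneity and monotonicity, PNS = p₁ − p₀.
PNS = 0.28 − 0.066 = 0.214

PNS ≈ 0.2140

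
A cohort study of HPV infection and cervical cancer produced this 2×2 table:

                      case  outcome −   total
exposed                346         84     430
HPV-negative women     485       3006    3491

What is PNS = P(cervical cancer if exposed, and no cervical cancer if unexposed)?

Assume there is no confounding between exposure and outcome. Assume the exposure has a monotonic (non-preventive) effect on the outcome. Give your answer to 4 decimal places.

p₁ = P(outcome | exposed) = 346/430 = 0.80465
p₀ = P(outcome | unexposed) = 485/3491 = 0.13893
Under exogeneity and monotonicity, PNS = p₁ − p₀.
PNS = 0.80465 − 0.13893 = 0.66572

PNS ≈ 0.6657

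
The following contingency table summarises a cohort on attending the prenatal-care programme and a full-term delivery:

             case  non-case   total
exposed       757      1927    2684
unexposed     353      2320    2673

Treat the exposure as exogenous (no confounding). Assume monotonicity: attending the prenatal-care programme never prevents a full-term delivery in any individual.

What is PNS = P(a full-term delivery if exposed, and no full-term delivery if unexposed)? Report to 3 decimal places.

p₁ = P(outcome | exposed) = 757/2684 = 0.28204
p₀ = P(outcome | unexposed) = 353/2673 = 0.13206
Under exogeneity and monotonicity, PNS = p₁ − p₀.
PNS = 0.28204 − 0.13206 = 0.14998

PNS ≈ 0.150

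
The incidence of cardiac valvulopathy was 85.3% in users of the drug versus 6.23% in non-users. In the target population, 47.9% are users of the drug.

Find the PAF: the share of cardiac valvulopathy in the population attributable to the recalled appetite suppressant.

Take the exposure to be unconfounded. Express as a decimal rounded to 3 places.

PAF ≈ 0.859

p₁ = 0.853, p₀ = 0.0623.
Overall risk P(Y=1) = π·p₁ + (1−π)·p₀ = 0.479×0.853 + 0.521×0.0623 = 0.44105.
Under exogeneity, PAF = [P(Y=1) − p₀] / P(Y=1).
PAF = (0.44105 − 0.0623) / 0.44105 ≈ 0.8587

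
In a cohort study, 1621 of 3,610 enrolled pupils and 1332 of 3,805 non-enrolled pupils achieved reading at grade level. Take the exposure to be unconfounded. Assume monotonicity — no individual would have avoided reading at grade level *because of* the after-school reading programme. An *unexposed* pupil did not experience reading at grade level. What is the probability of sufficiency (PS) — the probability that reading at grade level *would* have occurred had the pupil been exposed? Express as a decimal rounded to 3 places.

PS ≈ 0.152

p₁ = P(outcome | exposed) = 1621/3610 = 0.44903
p₀ = P(outcome | unexposed) = 1332/3805 = 0.35007
Under exogeneity and monotonicity, PS = (p₁ − p₀) / (1 − p₀).
PS = (0.44903 − 0.35007) / (1 − 0.35007) = 0.098965 / 0.64993 ≈ 0.1523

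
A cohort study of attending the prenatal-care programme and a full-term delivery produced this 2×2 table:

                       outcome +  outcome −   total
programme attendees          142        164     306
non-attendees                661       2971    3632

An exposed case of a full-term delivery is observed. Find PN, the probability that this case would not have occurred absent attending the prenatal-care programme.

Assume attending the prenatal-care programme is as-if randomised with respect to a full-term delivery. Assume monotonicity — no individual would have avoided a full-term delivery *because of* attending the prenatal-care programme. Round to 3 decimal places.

p₁ = P(outcome | exposed) = 142/306 = 0.46405
p₀ = P(outcome | unexposed) = 661/3632 = 0.18199
Under exogeneity and monotonicity, PN = (p₁ − p₀) / p₁.
PN = (0.46405 − 0.18199) / 0.46405 = 0.28206 / 0.46405 ≈ 0.6078

PN ≈ 0.608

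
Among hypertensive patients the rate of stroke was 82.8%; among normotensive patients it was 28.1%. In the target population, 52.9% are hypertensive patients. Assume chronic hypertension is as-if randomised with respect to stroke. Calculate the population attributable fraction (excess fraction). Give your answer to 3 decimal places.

p₁ = 0.828, p₀ = 0.281.
Overall risk P(Y=1) = π·p₁ + (1−π)·p₀ = 0.529×0.828 + 0.471×0.281 = 0.57036.
Under exogeneity, PAF = [P(Y=1) − p₀] / P(Y=1).
PAF = (0.57036 − 0.281) / 0.57036 ≈ 0.5073

PAF ≈ 0.507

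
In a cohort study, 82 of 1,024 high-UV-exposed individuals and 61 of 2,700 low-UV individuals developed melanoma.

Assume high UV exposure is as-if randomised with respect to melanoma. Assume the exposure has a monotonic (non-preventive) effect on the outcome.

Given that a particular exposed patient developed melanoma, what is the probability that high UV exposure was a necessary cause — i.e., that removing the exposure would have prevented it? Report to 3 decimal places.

PN ≈ 0.718

p₁ = P(outcome | exposed) = 82/1024 = 0.080078
p₀ = P(outcome | unexposed) = 61/2700 = 0.022593
Under exogeneity and monotonicity, PN = (p₁ − p₀) / p₁.
PN = (0.080078 − 0.022593) / 0.080078 = 0.057486 / 0.080078 ≈ 0.7179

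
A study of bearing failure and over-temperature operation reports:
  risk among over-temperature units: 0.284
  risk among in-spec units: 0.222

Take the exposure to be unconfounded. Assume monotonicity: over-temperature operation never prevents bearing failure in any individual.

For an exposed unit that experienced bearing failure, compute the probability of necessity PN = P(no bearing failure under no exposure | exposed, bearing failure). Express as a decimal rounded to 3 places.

PN ≈ 0.218

Let p₁ = 0.284, p₀ = 0.222.
Under exogeneity and monotonicity, PN = (p₁ − p₀) / p₁.
PN = (0.284 − 0.222) / 0.284 = 0.062 / 0.284 ≈ 0.2183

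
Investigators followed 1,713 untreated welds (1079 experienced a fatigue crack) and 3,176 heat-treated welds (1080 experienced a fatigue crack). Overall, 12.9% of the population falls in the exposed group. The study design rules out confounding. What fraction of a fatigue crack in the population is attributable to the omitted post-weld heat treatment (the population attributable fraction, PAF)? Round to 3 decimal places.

p₁ = P(outcome | exposed) = 1079/1713 = 0.62989
p₀ = P(outcome | unexposed) = 1080/3176 = 0.34005
Overall risk P(Y=1) = π·p₁ + (1−π)·p₀ = 0.129×0.62989 + 0.871×0.34005 = 0.37744.
Under exogeneity, PAF = [P(Y=1) − p₀] / P(Y=1).
PAF = (0.37744 − 0.34005) / 0.37744 ≈ 0.0991

PAF ≈ 0.099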